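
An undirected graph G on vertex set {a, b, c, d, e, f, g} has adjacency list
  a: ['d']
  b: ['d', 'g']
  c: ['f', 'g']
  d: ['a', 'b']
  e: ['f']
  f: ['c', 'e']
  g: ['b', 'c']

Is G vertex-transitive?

Automorphisms preserve degree, but G has vertices of degree 1 and vertices of degree 2; no automorphism maps one to the other, so G is not vertex-transitive.

No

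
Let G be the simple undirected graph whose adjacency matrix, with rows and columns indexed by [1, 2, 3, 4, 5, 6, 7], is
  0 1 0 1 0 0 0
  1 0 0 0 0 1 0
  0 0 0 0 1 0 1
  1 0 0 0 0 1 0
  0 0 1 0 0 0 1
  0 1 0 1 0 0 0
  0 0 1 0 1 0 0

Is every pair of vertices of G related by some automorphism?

No

G has two connected components, {1, 2, 4, 6} and {3, 5, 7}; each is 2-regular, so G = C_4 ⊔ C_3. The orbit of 1 under Aut(G) is {1, 2, 4, 6}, which does not contain 3, so G is not vertex-transitive.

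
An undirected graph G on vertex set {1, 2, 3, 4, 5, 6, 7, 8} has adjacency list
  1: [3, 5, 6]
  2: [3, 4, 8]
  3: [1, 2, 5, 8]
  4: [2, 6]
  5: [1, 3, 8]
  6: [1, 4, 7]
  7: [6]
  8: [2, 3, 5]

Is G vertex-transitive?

Vertex 3 is the only vertex of degree 4, so every automorphism fixes it; G is not vertex-transitive.

No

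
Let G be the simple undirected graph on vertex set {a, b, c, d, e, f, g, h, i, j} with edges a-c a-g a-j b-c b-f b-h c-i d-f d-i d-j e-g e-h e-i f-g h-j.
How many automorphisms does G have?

120

G is 3-regular on 10 vertices with no triangles and no 4-cycles (girth 5): this is the Petersen graph. Viewing the Petersen graph as the Kneser graph K(5,2) — vertices are 2-subsets of {1,…,5}, edges join disjoint pairs — its automorphisms are exactly the permutations of the 5-element set, so Aut ≅ S_5 of order 120.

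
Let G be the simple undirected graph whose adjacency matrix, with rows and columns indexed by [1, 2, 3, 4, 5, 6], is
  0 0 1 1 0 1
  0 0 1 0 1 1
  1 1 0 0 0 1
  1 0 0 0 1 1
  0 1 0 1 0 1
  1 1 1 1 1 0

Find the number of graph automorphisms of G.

Vertex 6 is the unique vertex of degree 5; the remaining 5 vertices each have degree 3 and induce a cycle, so G is the wheel on 6 vertices with hub 6. With the hub fixed, the remaining symmetry is that of the rim cycle C_5, giving the dihedral group D_5.

10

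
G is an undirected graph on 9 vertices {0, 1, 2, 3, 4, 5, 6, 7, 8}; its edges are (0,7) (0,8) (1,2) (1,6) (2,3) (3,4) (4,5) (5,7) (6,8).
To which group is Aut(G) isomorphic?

Every vertex has degree 2 and the graph is connected, so G is the 9-cycle C_9. C_9 has 9 rotations and 9 reflections, so Aut(C_9) ≅ D_9 of order 18.

the dihedral group of order 18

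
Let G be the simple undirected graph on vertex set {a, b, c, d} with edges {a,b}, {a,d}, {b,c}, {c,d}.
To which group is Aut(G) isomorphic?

Every vertex has degree 2 and the graph is connected, so G is the 4-cycle C_4. C_4 has 4 rotations and 4 reflections, so Aut(C_4) ≅ D_4 of order 8.

D_4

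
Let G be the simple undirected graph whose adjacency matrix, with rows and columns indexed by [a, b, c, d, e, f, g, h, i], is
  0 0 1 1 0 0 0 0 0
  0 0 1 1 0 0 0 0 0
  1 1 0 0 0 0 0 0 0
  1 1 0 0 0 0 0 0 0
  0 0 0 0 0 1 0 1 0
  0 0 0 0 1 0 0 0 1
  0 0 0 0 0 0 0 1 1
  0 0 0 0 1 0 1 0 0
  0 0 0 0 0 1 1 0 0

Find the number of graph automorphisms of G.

G has two connected components, {e, f, g, h, i} and {a, b, c, d}; each is 2-regular, so G = C_5 ⊔ C_4. No automorphism exchanges components of different sizes, hence Aut(G) is the direct product D_5 × D_4, order 80.

80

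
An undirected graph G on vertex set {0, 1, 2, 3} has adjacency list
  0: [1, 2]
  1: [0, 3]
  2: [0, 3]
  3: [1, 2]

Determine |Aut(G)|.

8

Every vertex has degree 2 and the graph is connected, so G is the 4-cycle C_4. The automorphisms of the 4-cycle are exactly the symmetries of a regular 4-gon: the dihedral group D_4, |D_4| = 8.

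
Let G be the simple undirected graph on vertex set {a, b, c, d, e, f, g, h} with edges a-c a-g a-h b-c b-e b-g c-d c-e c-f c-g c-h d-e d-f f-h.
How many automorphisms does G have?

Vertex c is the unique vertex of degree 7; the remaining 7 vertices each have degree 3 and induce a cycle, so G is the wheel on 8 vertices with hub c. With the hub fixed, the remaining symmetry is that of the rim cycle C_7, giving the dihedral group D_7.

14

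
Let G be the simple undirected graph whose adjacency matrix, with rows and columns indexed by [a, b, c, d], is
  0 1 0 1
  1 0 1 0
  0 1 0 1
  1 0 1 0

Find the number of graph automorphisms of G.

G is 2-regular and bipartite on 2^2 = 4 vertices with girth 4; it is the hypercube graph Q_2. Aut(Q_2) consists of the signed permutations of the 2 coordinate axes: 2! permutations times 2^2 sign flips, so |Aut| = 2^2·2! = 8.

8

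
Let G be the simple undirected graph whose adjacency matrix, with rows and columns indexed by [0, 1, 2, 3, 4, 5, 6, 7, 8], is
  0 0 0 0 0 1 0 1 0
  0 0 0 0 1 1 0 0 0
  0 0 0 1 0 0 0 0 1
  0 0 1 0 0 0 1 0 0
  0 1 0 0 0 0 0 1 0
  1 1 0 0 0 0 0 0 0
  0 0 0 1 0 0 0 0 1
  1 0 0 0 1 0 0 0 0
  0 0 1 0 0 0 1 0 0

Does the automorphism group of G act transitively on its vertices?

G has two connected components, {0, 1, 4, 5, 7} and {2, 3, 6, 8}; each is 2-regular, so G = C_5 ⊔ C_4. The orbit of 0 under Aut(G) is {0, 1, 4, 5, 7}, which does not contain 2, so G is not vertex-transitive.

No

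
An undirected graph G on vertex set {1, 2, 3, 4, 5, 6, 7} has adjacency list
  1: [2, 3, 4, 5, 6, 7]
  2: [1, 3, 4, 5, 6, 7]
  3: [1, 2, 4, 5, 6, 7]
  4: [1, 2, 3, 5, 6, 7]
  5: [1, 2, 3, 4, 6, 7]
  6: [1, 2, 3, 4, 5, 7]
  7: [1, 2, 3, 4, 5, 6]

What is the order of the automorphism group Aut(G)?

5040

All 7 vertices are pairwise adjacent: G = K_7. Every bijection on the vertex set is an automorphism of K_7; hence Aut(K_7) ≅ S_7, order 5040.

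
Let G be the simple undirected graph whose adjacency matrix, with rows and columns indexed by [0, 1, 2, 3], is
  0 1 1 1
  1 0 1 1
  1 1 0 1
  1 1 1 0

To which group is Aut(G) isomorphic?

Every vertex has degree 3, so G is the complete graph K_4. Every bijection on the vertex set is an automorphism of K_4; hence Aut(K_4) ≅ S_4, order 24.

the symmetric group on 4 letters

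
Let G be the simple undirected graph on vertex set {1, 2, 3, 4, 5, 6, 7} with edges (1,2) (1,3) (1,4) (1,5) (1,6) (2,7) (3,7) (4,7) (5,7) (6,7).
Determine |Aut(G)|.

The vertices split by degree into {1, 7} (degree 5) and {2, 3, 4, 5, 6} (degree 2); every edge runs between the two parts, so G is the complete bipartite graph K_{2,5}. The parts have unequal sizes, so no automorphism swaps them; each part is permuted independently, giving S_2 × S_5 of order 2!·5! = 240.

240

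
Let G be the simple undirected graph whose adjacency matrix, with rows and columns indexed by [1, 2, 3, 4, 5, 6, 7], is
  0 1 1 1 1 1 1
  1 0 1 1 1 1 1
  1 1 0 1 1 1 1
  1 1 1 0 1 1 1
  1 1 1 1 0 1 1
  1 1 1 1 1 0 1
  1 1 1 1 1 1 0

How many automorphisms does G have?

5040

All 7 vertices are pairwise adjacent: G = K_7. Every bijection on the vertex set is an automorphism of K_7; hence Aut(K_7) ≅ S_7, order 5040.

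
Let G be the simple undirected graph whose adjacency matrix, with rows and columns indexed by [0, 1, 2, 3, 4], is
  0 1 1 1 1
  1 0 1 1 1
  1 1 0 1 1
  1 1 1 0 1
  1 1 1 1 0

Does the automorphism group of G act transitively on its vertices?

Yes

All 5 vertices are pairwise adjacent: G = K_5. Every bijection on the vertex set is an automorphism of K_5; hence Aut(K_5) ≅ S_5, order 120. This group acts transitively on the 5 vertices.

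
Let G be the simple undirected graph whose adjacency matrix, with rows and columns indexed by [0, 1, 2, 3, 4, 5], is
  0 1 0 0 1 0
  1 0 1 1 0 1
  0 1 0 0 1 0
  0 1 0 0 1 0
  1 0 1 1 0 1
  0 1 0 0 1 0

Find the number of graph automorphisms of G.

The vertices split by degree into {1, 4} (degree 4) and {0, 2, 3, 5} (degree 2); every edge runs between the two parts, so G is the complete bipartite graph K_{2,4}. The parts have unequal sizes, so no automorphism swaps them; each part is permuted independently, giving S_4 × S_2 of order 4!·2! = 48.

48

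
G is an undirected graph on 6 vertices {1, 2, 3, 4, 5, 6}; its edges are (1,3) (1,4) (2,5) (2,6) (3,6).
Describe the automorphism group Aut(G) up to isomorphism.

The degree sequence is [2, 2, 2, 1, 1, 2]; the two degree-1 vertices 4 and 5 are the ends of a path, so G = P_6. A path has exactly one nontrivial symmetry — reversal — giving Aut(G) of order 2.

C_2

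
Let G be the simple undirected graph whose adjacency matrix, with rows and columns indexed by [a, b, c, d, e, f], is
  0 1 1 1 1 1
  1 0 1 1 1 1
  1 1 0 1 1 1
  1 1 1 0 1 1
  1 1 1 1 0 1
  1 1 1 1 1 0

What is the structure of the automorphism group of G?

Every vertex has degree 5, so G is the complete graph K_6. Any permutation of the 6 vertices preserves K_6, so Aut(K_6) = S_6 of order 6! = 720.

S_6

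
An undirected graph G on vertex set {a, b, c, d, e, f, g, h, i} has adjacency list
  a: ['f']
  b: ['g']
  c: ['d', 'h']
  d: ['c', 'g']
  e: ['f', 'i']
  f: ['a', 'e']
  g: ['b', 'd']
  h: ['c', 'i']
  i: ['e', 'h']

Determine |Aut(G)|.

2

The degree sequence is [1, 1, 2, 2, 2, 2, 2, 2, 2]; the two degree-1 vertices a and b are the ends of a path, so G = P_9. A path has exactly one nontrivial symmetry — reversal — giving Aut(G) of order 2.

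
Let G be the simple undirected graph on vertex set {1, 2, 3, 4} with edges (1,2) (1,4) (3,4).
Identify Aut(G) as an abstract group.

The degree sequence is [2, 1, 1, 2]; the two degree-1 vertices 2 and 3 are the ends of a path, so G = P_4. The only nontrivial automorphism of a path is the end-to-end reflection, so Aut(G) ≅ Z_2.

Z_2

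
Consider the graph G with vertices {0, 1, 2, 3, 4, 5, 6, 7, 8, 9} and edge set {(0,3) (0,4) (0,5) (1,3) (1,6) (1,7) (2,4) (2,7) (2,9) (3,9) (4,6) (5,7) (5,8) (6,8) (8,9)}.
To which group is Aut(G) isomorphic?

G is 3-regular on 10 vertices with no triangles and no 4-cycles (girth 5): this is the Petersen graph. It is a classical fact that the Petersen graph has automorphism group S_5 (order 120), arising from its description as the Kneser graph K(5,2).

S_5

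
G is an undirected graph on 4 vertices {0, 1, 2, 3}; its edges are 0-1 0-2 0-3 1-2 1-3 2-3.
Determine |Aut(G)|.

Every vertex has degree 3, so G is the complete graph K_4. Every bijection on the vertex set is an automorphism of K_4; hence Aut(K_4) ≅ S_4, order 24.

24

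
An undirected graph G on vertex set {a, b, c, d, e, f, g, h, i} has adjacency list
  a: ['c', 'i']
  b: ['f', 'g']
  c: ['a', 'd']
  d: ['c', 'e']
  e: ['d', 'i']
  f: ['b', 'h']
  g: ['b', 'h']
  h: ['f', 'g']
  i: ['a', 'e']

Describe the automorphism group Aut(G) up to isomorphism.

D_4 × D_5

G has two connected components, {a, c, d, e, i} and {b, f, g, h}; each is 2-regular, so G = C_5 ⊔ C_4. The components are non-isomorphic (different sizes), so Aut(G) = Aut(C_4) × Aut(C_5) = D_4 × D_5 of order 8·10 = 80.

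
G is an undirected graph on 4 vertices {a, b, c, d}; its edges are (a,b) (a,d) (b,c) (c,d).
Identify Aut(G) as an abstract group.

G is 2-regular and connected on 4 vertices, i.e. the cycle C_4. C_4 has 4 rotations and 4 reflections, so Aut(C_4) ≅ D_4 of order 8.

the dihedral group of order 8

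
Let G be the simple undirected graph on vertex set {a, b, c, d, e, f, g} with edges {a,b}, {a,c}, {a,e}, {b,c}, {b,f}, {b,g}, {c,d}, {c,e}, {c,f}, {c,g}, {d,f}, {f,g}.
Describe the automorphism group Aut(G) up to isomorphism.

Degrees alone do not determine every vertex (e.g. a and g both have degree 3), but their neighbour-degree multisets differ: N(a) has degrees [2, 4, 6] while N(g) has degrees [4, 4, 6]. Repeating this refinement separates all vertices, so the only automorphism is the identity.

{e}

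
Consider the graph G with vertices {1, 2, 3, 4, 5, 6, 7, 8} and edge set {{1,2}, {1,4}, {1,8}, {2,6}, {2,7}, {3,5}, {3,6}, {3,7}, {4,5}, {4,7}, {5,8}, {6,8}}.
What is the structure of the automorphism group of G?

G is 3-regular and bipartite on 2^3 = 8 vertices with girth 4; it is the hypercube graph Q_3. The symmetry group of the 3-cube is the hyperoctahedral group B_3 = Z_2 ≀ S_3, of order 2^3·3! = 48.

Z_2^3 ⋊ S_3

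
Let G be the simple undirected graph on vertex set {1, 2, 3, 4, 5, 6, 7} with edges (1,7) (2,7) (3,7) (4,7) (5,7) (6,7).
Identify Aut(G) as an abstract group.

Vertex 7 has degree 6 and every other vertex has degree 1, so G is the star K_{1,6} with centre 7. The 6 leaves are pairwise interchangeable while the centre is fixed, giving Aut(G) = S_6.

the symmetric group on 6 letters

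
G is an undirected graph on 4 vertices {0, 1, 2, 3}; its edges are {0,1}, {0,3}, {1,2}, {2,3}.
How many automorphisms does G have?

8

G is 2-regular and bipartite with parts {1, 3} and {0, 2} (each part is independent and every cross-pair is an edge), so G = K_{2,2}. Each part can be permuted independently (S_2 × S_2) and the two equal-size parts can also be swapped, giving (S_2 × S_2) ⋊ Z_2 of order 2·(2!)² = 8.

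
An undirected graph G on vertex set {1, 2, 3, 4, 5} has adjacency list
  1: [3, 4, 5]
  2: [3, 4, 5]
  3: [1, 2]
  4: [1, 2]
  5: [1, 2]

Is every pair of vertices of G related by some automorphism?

Automorphisms preserve degree, but G has vertices of degree 2 and vertices of degree 3; no automorphism maps one to the other, so G is not vertex-transitive.

No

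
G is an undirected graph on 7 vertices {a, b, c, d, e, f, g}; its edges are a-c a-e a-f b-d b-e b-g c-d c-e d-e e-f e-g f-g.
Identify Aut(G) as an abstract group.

Vertex e is the unique vertex of degree 6; the remaining 6 vertices each have degree 3 and induce a cycle, so G is the wheel on 7 vertices with hub e. Every automorphism fixes the hub and acts on the rim 6-cycle, so Aut(G) ≅ Aut(C_6) = D_6 of order 12.

D_6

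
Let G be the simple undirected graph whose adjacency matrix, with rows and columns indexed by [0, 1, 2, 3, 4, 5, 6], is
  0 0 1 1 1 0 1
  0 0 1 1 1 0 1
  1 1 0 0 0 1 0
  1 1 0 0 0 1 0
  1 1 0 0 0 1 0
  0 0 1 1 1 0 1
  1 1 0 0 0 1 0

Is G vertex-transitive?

Automorphisms preserve degree, but G has vertices of degree 3 and vertices of degree 4; no automorphism maps one to the other, so G is not vertex-transitive.

No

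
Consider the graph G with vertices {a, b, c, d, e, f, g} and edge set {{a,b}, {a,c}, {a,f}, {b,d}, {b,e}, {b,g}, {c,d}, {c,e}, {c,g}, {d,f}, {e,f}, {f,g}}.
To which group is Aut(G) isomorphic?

The vertices split by degree into {b, c, f} (degree 4) and {a, d, e, g} (degree 3); every edge runs between the two parts, so G is the complete bipartite graph K_{3,4}. The parts have unequal sizes, so no automorphism swaps them; each part is permuted independently, giving S_3 × S_4 of order 3!·4! = 144.

S_3 × S_4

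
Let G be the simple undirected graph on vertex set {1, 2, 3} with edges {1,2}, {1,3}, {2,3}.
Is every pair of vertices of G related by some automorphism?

Yes

All 3 vertices are pairwise adjacent: G = K_3. Every bijection on the vertex set is an automorphism of K_3; hence Aut(K_3) ≅ S_3, order 6. This group acts transitively on the 3 vertices.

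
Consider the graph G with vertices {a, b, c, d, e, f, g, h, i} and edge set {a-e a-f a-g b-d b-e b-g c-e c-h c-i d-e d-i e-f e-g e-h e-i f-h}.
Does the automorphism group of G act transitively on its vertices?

Vertex e is the only vertex of degree 8, so every automorphism fixes it; G is not vertex-transitive.

No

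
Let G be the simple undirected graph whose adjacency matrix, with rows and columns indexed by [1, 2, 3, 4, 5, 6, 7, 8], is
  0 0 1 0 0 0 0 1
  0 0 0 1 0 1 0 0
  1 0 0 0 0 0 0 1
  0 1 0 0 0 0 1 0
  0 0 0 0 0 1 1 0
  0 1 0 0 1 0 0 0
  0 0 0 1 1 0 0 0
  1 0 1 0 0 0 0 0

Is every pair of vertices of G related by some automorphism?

No

G has two connected components, {2, 4, 5, 6, 7} and {1, 3, 8}; each is 2-regular, so G = C_5 ⊔ C_3. The orbit of 1 under Aut(G) is {1, 3, 8}, which does not contain 2, so G is not vertex-transitive.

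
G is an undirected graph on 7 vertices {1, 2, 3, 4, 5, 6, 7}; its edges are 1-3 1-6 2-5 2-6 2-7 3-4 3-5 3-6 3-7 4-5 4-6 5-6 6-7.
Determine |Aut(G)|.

Degrees alone do not determine every vertex (e.g. 2 and 4 both have degree 3), but their neighbour-degree multisets differ: N(2) has degrees [3, 4, 6] while N(4) has degrees [4, 5, 6]. Repeating this refinement separates all vertices, so the only automorphism is the identity.

1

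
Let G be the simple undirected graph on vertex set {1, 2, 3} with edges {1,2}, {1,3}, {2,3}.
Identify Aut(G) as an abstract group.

All 3 vertices are pairwise adjacent: G = K_3. Any permutation of the 3 vertices preserves K_3, so Aut(K_3) = S_3 of order 3! = 6.

the symmetric group on 3 letters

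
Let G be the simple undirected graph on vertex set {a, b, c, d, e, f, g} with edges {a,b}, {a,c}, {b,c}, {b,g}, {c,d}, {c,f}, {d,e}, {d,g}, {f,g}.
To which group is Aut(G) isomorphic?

The degree sequence is [2, 3, 4, 3, 1, 2, 3]. Checking the degree-preserving permutations of the vertex set shows that none except the identity preserves every edge, so Aut(G) is trivial.

the trivial group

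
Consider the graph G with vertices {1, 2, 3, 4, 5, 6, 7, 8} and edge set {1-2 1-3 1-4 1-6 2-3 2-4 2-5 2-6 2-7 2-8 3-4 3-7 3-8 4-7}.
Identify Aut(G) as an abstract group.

Degrees alone do not determine every vertex (e.g. 1 and 4 both have degree 4), but their neighbour-degree multisets differ: N(1) has degrees [2, 4, 5, 7] while N(4) has degrees [3, 4, 5, 7]. Repeating this refinement separates all vertices, so the only automorphism is the identity.

1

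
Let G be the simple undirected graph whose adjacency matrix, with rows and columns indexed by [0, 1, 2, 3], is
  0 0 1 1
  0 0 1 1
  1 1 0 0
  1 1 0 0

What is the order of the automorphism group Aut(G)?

8

G is 2-regular and bipartite with parts {0, 1} and {2, 3} (each part is independent and every cross-pair is an edge), so G = K_{2,2}. Each part can be permuted independently (S_2 × S_2) and the two equal-size parts can also be swapped, giving (S_2 × S_2) ⋊ Z_2 of order 2·(2!)² = 8.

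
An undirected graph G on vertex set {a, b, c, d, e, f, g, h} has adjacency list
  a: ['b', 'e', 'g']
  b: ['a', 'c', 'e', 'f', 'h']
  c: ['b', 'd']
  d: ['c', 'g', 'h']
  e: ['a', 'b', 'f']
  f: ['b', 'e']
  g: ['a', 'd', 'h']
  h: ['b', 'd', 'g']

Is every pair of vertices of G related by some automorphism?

Vertex b is the only vertex of degree 5, so every automorphism fixes it; G is not vertex-transitive.

No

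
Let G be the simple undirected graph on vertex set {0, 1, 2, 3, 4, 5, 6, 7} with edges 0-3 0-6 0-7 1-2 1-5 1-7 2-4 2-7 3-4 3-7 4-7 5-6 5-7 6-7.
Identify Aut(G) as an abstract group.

Vertex 7 is the unique vertex of degree 7; the remaining 7 vertices each have degree 3 and induce a cycle, so G is the wheel on 8 vertices with hub 7. Every automorphism fixes the hub and acts on the rim 7-cycle, so Aut(G) ≅ Aut(C_7) = D_7 of order 14.

the dihedral group of order 14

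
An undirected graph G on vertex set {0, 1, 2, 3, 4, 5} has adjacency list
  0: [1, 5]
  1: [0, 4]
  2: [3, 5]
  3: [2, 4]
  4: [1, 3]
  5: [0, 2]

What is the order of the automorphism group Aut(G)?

G is 2-regular and connected on 6 vertices, i.e. the cycle C_6. The automorphisms of the 6-cycle are exactly the symmetries of a regular 6-gon: the dihedral group D_6, |D_6| = 12.

12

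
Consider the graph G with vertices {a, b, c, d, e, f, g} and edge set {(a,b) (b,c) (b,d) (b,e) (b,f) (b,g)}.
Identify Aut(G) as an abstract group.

the symmetric group on 6 letters

Vertex b has degree 6 and every other vertex has degree 1, so G is the star K_{1,6} with centre b. The 6 leaves are pairwise interchangeable while the centre is fixed, giving Aut(G) = S_6.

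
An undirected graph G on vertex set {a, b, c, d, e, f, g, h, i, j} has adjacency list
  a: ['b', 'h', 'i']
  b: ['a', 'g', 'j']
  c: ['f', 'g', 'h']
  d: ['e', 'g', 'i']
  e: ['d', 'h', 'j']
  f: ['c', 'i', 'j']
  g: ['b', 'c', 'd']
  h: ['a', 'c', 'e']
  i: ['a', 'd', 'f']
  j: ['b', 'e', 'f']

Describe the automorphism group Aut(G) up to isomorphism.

S_5

G is 3-regular on 10 vertices with no triangles and no 4-cycles (girth 5): this is the Petersen graph. It is a classical fact that the Petersen graph has automorphism group S_5 (order 120), arising from its description as the Kneser graph K(5,2).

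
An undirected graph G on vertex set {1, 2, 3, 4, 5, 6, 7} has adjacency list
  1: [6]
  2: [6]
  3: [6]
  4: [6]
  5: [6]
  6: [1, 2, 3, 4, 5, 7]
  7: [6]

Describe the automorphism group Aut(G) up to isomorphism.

S_6

Vertex 6 has degree 6 and every other vertex has degree 1, so G is the star K_{1,6} with centre 6. Any automorphism fixes the centre and permutes the 6 leaves freely, so Aut(G) ≅ S_6 of order 6! = 720.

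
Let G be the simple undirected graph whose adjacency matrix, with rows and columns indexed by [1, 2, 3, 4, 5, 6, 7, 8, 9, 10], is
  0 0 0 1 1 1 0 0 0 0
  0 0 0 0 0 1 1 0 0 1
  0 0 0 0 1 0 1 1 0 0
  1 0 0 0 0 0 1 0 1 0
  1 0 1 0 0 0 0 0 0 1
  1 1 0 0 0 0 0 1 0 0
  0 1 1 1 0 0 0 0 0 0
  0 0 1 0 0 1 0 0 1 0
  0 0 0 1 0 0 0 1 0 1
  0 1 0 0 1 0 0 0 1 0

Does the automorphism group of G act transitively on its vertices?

G is 3-regular on 10 vertices with no triangles and no 4-cycles (girth 5): this is the Petersen graph. It is a classical fact that the Petersen graph has automorphism group S_5 (order 120), arising from its description as the Kneser graph K(5,2). Under this action every vertex can be carried to every other, so G is vertex-transitive.

Yes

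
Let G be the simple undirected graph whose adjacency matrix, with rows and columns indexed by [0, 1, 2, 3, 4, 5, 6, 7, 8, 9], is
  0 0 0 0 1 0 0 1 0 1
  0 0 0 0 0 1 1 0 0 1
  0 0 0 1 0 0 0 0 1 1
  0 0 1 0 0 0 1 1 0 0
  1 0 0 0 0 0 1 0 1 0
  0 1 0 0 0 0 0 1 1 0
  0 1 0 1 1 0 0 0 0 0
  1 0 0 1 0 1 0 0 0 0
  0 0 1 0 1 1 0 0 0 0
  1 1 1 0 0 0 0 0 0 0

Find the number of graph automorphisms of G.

G is 3-regular on 10 vertices with no triangles and no 4-cycles (girth 5): this is the Petersen graph. It is a classical fact that the Petersen graph has automorphism group S_5 (order 120), arising from its description as the Kneser graph K(5,2).

120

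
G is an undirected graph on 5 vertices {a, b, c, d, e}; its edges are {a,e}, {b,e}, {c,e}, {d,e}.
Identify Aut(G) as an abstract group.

S_4

Vertex e has degree 4 and every other vertex has degree 1, so G is the star K_{1,4} with centre e. The 4 leaves are pairwise interchangeable while the centre is fixed, giving Aut(G) = S_4.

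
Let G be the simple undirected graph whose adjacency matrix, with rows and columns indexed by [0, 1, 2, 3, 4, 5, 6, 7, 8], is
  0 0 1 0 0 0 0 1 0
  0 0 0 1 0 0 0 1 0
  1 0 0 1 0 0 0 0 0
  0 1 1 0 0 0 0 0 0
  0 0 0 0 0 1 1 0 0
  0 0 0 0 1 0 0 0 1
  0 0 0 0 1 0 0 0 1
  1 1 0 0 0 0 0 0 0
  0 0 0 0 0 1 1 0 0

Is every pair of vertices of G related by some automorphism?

No

G has two connected components, {0, 1, 2, 3, 7} and {4, 5, 6, 8}; each is 2-regular, so G = C_5 ⊔ C_4. The orbit of 0 under Aut(G) is {0, 1, 2, 3, 7}, which does not contain 4, so G is not vertex-transitive.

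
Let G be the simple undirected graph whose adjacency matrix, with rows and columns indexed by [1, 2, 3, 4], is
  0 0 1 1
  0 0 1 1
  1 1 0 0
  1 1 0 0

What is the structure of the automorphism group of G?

G is 2-regular and bipartite with parts {1, 2} and {3, 4} (each part is independent and every cross-pair is an edge), so G = K_{2,2}. Aut(K_{2,2}) is the wreath product S_2 ≀ Z_2: permute within each part, then optionally swap the parts; |Aut| = 2·(2!)² = 8.

(S_2 × S_2) ⋊ Z_2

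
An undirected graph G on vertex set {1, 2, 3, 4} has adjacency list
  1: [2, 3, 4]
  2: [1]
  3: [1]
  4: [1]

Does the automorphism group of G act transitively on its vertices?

Vertex 1 is the only vertex of degree 3, so every automorphism fixes it; G is not vertex-transitive.

No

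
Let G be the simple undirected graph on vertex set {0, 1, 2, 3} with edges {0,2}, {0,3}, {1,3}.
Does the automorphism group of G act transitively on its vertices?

Automorphisms preserve degree, but G has vertices of degree 1 and vertices of degree 2; no automorphism maps one to the other, so G is not vertex-transitive.

No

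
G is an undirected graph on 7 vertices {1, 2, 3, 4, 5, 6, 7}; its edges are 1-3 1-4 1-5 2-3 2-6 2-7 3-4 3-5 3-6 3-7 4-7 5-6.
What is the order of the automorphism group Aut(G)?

12

Vertex 3 is the unique vertex of degree 6; the remaining 6 vertices each have degree 3 and induce a cycle, so G is the wheel on 7 vertices with hub 3. Every automorphism fixes the hub and acts on the rim 6-cycle, so Aut(G) ≅ Aut(C_6) = D_6 of order 12.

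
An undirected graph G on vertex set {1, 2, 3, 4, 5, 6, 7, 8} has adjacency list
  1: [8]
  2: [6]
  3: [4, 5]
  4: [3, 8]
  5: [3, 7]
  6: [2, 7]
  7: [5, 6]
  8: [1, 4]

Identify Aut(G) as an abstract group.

C_2

The degree sequence is [1, 1, 2, 2, 2, 2, 2, 2]; the two degree-1 vertices 1 and 2 are the ends of a path, so G = P_8. A path has exactly one nontrivial symmetry — reversal — giving Aut(G) of order 2.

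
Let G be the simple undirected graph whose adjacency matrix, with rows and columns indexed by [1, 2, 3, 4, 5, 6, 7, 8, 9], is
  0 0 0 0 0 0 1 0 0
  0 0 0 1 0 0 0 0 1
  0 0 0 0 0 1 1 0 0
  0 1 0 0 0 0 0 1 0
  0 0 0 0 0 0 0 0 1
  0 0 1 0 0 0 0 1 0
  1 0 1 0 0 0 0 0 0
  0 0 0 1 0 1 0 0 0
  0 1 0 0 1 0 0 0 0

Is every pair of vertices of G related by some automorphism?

No

Automorphisms preserve degree, but G has vertices of degree 1 and vertices of degree 2; no automorphism maps one to the other, so G is not vertex-transitive.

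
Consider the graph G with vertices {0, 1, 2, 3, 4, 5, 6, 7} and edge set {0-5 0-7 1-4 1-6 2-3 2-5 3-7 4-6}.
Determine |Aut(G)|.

G has two connected components, {0, 2, 3, 5, 7} and {1, 4, 6}; each is 2-regular, so G = C_5 ⊔ C_3. The components are non-isomorphic (different sizes), so Aut(G) = Aut(C_3) × Aut(C_5) = D_3 × D_5 of order 6·10 = 60.

60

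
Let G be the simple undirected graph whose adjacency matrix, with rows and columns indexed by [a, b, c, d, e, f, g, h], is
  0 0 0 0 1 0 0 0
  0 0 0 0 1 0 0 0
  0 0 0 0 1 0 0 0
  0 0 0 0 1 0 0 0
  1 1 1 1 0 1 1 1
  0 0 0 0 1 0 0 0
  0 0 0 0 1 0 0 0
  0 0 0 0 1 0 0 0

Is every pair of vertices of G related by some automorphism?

Vertex e is the only vertex of degree 7, so every automorphism fixes it; G is not vertex-transitive.

No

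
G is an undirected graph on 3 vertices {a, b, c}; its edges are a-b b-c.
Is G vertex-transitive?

Vertex b is the only vertex of degree 2, so every automorphism fixes it; G is not vertex-transitive.

No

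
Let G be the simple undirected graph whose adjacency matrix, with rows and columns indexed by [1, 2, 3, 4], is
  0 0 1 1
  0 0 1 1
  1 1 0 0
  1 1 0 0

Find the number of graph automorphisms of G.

8

G is 2-regular and bipartite on 2^2 = 4 vertices with girth 4; it is the hypercube graph Q_2. The symmetry group of the 2-cube is the hyperoctahedral group B_2 = Z_2 ≀ S_2, of order 2^2·2! = 8.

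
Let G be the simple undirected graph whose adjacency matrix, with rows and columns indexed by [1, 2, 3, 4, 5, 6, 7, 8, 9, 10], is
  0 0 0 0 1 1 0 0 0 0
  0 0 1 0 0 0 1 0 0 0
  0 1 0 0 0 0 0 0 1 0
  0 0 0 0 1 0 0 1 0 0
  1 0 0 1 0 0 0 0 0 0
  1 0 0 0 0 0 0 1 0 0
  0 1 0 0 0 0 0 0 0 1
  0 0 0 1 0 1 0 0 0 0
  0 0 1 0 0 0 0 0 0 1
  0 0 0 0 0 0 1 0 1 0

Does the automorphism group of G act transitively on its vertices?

Yes

G has two connected components, {2, 3, 7, 9, 10} and {1, 4, 5, 6, 8}; each is 2-regular, so G = C_5 ⊔ C_5. Aut of a disjoint union of two copies of C_5 is the wreath product D_5 ≀ Z_2, of order 2·10² = 200. This group acts transitively on the 10 vertices.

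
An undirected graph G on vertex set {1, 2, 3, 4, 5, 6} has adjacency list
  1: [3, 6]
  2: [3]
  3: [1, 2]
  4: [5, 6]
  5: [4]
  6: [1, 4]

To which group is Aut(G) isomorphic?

the cyclic group of order 2

The degree sequence is [2, 1, 2, 2, 1, 2]; the two degree-1 vertices 2 and 5 are the ends of a path, so G = P_6. A path has exactly one nontrivial symmetry — reversal — giving Aut(G) of order 2.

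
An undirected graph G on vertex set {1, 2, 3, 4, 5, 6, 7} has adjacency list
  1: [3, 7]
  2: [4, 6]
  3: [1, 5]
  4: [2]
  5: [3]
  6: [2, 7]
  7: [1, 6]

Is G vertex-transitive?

No

Automorphisms preserve degree, but G has vertices of degree 1 and vertices of degree 2; no automorphism maps one to the other, so G is not vertex-transitive.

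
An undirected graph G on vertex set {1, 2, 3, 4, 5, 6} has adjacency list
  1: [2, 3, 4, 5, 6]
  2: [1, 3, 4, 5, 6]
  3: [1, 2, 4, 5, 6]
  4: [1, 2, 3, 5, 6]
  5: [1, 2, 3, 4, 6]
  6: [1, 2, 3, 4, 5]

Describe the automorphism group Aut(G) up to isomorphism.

All 6 vertices are pairwise adjacent: G = K_6. Any permutation of the 6 vertices preserves K_6, so Aut(K_6) = S_6 of order 6! = 720.

the symmetric group on 6 letters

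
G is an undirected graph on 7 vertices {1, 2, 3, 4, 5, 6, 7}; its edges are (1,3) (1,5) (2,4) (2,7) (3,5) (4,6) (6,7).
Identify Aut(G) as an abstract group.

G has two connected components, {2, 4, 6, 7} and {1, 3, 5}; each is 2-regular, so G = C_4 ⊔ C_3. No automorphism exchanges components of different sizes, hence Aut(G) is the direct product D_3 × D_4, order 48.

D_3 × D_4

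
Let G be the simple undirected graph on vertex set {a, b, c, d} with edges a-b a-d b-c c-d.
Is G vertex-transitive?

Yes

G is 2-regular and connected on 4 vertices, i.e. the cycle C_4. The automorphisms of the 4-cycle are exactly the symmetries of a regular 4-gon: the dihedral group D_4, |D_4| = 8. Under this action every vertex can be carried to every other, so G is vertex-transitive.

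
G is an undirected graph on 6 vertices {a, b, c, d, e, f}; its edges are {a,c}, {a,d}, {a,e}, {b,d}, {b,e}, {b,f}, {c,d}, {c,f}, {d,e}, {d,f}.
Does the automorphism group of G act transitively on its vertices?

Vertex d is the only vertex of degree 5, so every automorphism fixes it; G is not vertex-transitive.

No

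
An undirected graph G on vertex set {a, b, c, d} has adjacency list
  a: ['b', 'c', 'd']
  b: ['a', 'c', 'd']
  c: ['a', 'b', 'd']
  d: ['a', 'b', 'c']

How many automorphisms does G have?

24

Every vertex has degree 3, so G is the complete graph K_4. Every bijection on the vertex set is an automorphism of K_4; hence Aut(K_4) ≅ S_4, order 24.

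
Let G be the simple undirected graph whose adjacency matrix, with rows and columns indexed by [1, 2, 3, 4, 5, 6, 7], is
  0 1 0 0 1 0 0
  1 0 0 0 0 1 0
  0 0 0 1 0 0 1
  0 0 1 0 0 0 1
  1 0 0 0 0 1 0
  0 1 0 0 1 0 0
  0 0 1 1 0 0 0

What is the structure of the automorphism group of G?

D_4 × D_3

G has two connected components, {1, 2, 5, 6} and {3, 4, 7}; each is 2-regular, so G = C_4 ⊔ C_3. The components are non-isomorphic (different sizes), so Aut(G) = Aut(C_4) × Aut(C_3) = D_4 × D_3 of order 8·6 = 48.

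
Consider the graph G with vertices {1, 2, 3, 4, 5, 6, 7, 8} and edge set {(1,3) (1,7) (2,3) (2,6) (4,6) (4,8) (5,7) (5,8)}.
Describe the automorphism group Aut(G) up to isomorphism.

G is 2-regular and connected on 8 vertices, i.e. the cycle C_8. C_8 has 8 rotations and 8 reflections, so Aut(C_8) ≅ D_8 of order 16.

the dihedral group of order 16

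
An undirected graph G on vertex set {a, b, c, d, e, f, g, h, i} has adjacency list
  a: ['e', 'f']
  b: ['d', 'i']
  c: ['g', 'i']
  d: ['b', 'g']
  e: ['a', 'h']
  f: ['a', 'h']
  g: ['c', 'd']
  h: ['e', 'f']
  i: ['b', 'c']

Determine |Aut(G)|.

80

G has two connected components, {b, c, d, g, i} and {a, e, f, h}; each is 2-regular, so G = C_5 ⊔ C_4. The components are non-isomorphic (different sizes), so Aut(G) = Aut(C_4) × Aut(C_5) = D_4 × D_5 of order 8·10 = 80.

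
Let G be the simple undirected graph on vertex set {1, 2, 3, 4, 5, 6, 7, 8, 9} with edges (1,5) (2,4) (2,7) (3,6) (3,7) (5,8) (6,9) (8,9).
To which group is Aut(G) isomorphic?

The degree sequence is [1, 2, 2, 1, 2, 2, 2, 2, 2]; the two degree-1 vertices 1 and 4 are the ends of a path, so G = P_9. The only nontrivial automorphism of a path is the end-to-end reflection, so Aut(G) ≅ Z_2.

C_2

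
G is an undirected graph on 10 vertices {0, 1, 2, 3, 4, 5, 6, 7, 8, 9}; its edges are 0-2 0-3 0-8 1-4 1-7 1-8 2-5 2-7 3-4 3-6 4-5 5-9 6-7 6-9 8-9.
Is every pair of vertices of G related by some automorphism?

Yes

G is 3-regular on 10 vertices with no triangles and no 4-cycles (girth 5): this is the Petersen graph. It is a classical fact that the Petersen graph has automorphism group S_5 (order 120), arising from its description as the Kneser graph K(5,2). Under this action every vertex can be carried to every other, so G is vertex-transitive.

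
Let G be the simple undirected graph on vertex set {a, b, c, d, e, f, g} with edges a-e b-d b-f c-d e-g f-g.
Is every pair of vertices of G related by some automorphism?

No

Automorphisms preserve degree, but G has vertices of degree 1 and vertices of degree 2; no automorphism maps one to the other, so G is not vertex-transitive.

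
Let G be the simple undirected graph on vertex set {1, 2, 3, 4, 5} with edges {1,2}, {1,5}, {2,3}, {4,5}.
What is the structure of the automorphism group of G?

C_2

The degree sequence is [2, 2, 1, 1, 2]; the two degree-1 vertices 3 and 4 are the ends of a path, so G = P_5. A path has exactly one nontrivial symmetry — reversal — giving Aut(G) of order 2.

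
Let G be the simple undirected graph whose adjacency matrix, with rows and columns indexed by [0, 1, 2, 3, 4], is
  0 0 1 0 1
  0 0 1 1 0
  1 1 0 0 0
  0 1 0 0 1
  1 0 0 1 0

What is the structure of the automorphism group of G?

D_5

Every vertex has degree 2 and the graph is connected, so G is the 5-cycle C_5. The automorphisms of the 5-cycle are exactly the symmetries of a regular 5-gon: the dihedral group D_5, |D_5| = 10.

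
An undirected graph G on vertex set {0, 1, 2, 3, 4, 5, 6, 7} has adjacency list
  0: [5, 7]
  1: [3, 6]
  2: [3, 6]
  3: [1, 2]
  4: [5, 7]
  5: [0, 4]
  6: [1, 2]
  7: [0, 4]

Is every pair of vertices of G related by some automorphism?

Yes

G has two connected components, {1, 2, 3, 6} and {0, 4, 5, 7}; each is 2-regular, so G = C_4 ⊔ C_4. Aut of a disjoint union of two copies of C_4 is the wreath product D_4 ≀ Z_2, of order 2·8² = 128. Under this action every vertex can be carried to every other, so G is vertex-transitive.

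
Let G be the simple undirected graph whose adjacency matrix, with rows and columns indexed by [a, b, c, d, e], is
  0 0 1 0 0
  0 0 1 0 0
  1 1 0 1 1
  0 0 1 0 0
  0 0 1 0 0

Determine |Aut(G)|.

Vertex c has degree 4 and every other vertex has degree 1, so G is the star K_{1,4} with centre c. Any automorphism fixes the centre and permutes the 4 leaves freely, so Aut(G) ≅ S_4 of order 4! = 24.

24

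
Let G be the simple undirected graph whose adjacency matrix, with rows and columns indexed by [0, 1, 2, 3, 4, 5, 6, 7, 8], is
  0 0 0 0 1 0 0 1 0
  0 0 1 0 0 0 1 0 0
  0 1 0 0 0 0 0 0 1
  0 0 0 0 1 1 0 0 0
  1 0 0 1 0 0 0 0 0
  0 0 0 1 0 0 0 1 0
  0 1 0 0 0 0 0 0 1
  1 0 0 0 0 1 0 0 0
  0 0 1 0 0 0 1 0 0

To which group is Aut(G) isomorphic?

G has two connected components, {0, 3, 4, 5, 7} and {1, 2, 6, 8}; each is 2-regular, so G = C_5 ⊔ C_4. No automorphism exchanges components of different sizes, hence Aut(G) is the direct product D_5 × D_4, order 80.

D_5 × D_4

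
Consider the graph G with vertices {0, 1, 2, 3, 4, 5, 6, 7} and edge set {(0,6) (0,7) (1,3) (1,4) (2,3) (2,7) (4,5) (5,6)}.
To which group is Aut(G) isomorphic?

D_8

Every vertex has degree 2 and the graph is connected, so G is the 8-cycle C_8. C_8 has 8 rotations and 8 reflections, so Aut(C_8) ≅ D_8 of order 16.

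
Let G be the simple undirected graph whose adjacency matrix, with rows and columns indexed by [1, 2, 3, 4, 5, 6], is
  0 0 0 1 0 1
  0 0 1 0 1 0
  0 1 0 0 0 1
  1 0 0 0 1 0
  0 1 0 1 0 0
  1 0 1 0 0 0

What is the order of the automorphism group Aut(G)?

Every vertex has degree 2 and the graph is connected, so G is the 6-cycle C_6. The automorphisms of the 6-cycle are exactly the symmetries of a regular 6-gon: the dihedral group D_6, |D_6| = 12.

12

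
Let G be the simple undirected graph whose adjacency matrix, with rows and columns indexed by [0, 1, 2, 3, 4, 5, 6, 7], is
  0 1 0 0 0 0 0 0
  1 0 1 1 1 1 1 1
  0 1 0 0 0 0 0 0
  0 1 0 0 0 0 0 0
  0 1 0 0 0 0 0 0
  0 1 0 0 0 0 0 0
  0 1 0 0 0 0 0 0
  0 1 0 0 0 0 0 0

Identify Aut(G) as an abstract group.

Vertex 1 has degree 7 and every other vertex has degree 1, so G is the star K_{1,7} with centre 1. Any automorphism fixes the centre and permutes the 7 leaves freely, so Aut(G) ≅ S_7 of order 7! = 5040.

the symmetric group on 7 letters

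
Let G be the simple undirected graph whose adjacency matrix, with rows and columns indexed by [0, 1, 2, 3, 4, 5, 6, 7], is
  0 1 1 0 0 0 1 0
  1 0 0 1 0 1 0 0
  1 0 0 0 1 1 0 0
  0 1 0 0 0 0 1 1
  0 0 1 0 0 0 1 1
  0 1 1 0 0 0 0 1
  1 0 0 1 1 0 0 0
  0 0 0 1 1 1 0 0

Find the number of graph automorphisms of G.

G is 3-regular and bipartite on 2^3 = 8 vertices with girth 4; it is the hypercube graph Q_3. The symmetry group of the 3-cube is the hyperoctahedral group B_3 = Z_2 ≀ S_3, of order 2^3·3! = 48.

48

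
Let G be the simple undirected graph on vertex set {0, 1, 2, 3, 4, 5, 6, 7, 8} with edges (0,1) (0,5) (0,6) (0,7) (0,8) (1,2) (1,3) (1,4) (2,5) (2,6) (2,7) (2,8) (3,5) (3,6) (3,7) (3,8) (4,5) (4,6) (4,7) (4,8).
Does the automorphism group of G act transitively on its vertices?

Automorphisms preserve degree, but G has vertices of degree 4 and vertices of degree 5; no automorphism maps one to the other, so G is not vertex-transitive.

No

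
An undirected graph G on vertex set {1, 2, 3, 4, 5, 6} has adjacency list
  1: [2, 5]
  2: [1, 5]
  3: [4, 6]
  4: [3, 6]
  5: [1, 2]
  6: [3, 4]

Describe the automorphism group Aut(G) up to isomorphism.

G has two connected components, {3, 4, 6} and {1, 2, 5}; each is 2-regular, so G = C_3 ⊔ C_3. Aut of a disjoint union of two copies of C_3 is the wreath product D_3 ≀ Z_2, of order 2·6² = 72.

(D_3 × D_3) ⋊ Z_2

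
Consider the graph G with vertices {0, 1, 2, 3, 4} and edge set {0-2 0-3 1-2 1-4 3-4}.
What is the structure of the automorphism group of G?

Every vertex has degree 2 and the graph is connected, so G is the 5-cycle C_5. The automorphisms of the 5-cycle are exactly the symmetries of a regular 5-gon: the dihedral group D_5, |D_5| = 10.

D_5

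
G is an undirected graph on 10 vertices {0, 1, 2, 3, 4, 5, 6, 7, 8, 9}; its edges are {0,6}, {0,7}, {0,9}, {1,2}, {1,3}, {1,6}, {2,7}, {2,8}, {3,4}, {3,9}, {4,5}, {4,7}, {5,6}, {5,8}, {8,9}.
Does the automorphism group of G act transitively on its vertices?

Yes

G is 3-regular on 10 vertices with no triangles and no 4-cycles (girth 5): this is the Petersen graph. It is a classical fact that the Petersen graph has automorphism group S_5 (order 120), arising from its description as the Kneser graph K(5,2). This group acts transitively on the 10 vertices.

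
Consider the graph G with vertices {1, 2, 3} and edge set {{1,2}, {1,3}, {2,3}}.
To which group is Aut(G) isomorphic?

Every vertex has degree 2, so G is the complete graph K_3. Any permutation of the 3 vertices preserves K_3, so Aut(K_3) = S_3 of order 3! = 6.

the symmetric group on 3 letters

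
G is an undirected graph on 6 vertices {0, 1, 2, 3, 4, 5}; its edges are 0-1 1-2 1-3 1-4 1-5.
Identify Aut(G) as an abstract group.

Vertex 1 has degree 5 and every other vertex has degree 1, so G is the star K_{1,5} with centre 1. Any automorphism fixes the centre and permutes the 5 leaves freely, so Aut(G) ≅ S_5 of order 5! = 120.

the symmetric group on 5 letters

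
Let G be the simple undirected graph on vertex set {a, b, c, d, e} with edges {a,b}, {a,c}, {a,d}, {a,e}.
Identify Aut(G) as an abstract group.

S_4

Vertex a has degree 4 and every other vertex has degree 1, so G is the star K_{1,4} with centre a. The 4 leaves are pairwise interchangeable while the centre is fixed, giving Aut(G) = S_4.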